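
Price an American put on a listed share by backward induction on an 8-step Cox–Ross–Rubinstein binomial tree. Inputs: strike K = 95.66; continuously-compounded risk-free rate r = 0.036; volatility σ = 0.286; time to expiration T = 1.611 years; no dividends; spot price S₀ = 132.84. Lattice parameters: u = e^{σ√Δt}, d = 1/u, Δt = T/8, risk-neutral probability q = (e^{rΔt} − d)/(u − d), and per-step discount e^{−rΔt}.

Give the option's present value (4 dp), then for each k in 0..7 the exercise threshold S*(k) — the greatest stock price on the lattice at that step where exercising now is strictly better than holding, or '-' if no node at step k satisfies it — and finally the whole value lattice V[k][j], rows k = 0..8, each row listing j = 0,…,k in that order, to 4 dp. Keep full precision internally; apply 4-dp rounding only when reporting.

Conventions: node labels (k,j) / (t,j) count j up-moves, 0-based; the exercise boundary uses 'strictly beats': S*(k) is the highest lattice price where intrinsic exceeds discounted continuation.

params: Δt=0.20137 u=1.13694 d=0.87955 q=0.49623 e^(-rΔt)=0.99278
t_8 payoffs: 48.0801 34.1565 16.1584 0.0000 0.0000 0.0000 0.0000 0.0000 0.0000
t_7: node(7,0) S=54.0955 payoff=41.5645 vs cont=40.8735 → 41.5645 [stop]  node(7,1) S=69.9258 payoff=25.7342 vs cont=25.0432 → 25.7342 [stop]  node(7,2) S=90.3887 payoff=5.2713 vs cont=8.0814 → 8.0814 [wait]  node(7,3) S=116.8398 payoff=0.0000 vs cont=0.0000 → 0.0000 [wait]  node(7,4) S=151.0313 payoff=0.0000 vs cont=0.0000 → 0.0000 [wait]  node(7,5) S=195.2286 payoff=0.0000 vs cont=0.0000 → 0.0000 [wait]  node(7,6) S=252.3597 payoff=0.0000 vs cont=0.0000 → 0.0000 [wait]  node(7,7) S=326.2094 payoff=0.0000 vs cont=0.0000 → 0.0000 [wait]  ⇒ S*(7)=69.9258
t_6: node(6,0) S=61.5035 payoff=34.1565 vs cont=33.4656 → 34.1565 [stop]  node(6,1) S=79.5016 payoff=16.1584 vs cont=16.8518 → 16.8518 [wait]  node(6,2) S=102.7667 payoff=0.0000 vs cont=4.0418 → 4.0418 [wait]  node(6,3) S=132.8400 payoff=0.0000 vs cont=0.0000 → 0.0000 [wait]  node(6,4) S=171.7138 payoff=0.0000 vs cont=0.0000 → 0.0000 [wait]  node(6,5) S=221.9636 payoff=0.0000 vs cont=0.0000 → 0.0000 [wait]  node(6,6) S=286.9183 payoff=0.0000 vs cont=0.0000 → 0.0000 [wait]  ⇒ S*(6)=61.5035
t_5: node(5,0) S=69.9258 payoff=25.7342 vs cont=25.3848 → 25.7342 [stop]  node(5,1) S=90.3887 payoff=5.2713 vs cont=10.4193 → 10.4193 [wait]  node(5,2) S=116.8398 payoff=0.0000 vs cont=2.0214 → 2.0214 [wait]  node(5,3) S=151.0313 payoff=0.0000 vs cont=0.0000 → 0.0000 [wait]  node(5,4) S=195.2286 payoff=0.0000 vs cont=0.0000 → 0.0000 [wait]  node(5,5) S=252.3597 payoff=0.0000 vs cont=0.0000 → 0.0000 [wait]  ⇒ S*(5)=69.9258
t_4: node(4,0) S=79.5016 payoff=16.1584 vs cont=18.0035 → 18.0035 [wait]  node(4,1) S=102.7667 payoff=0.0000 vs cont=6.2069 → 6.2069 [wait]  node(4,2) S=132.8400 payoff=0.0000 vs cont=1.0110 → 1.0110 [wait]  node(4,3) S=171.7138 payoff=0.0000 vs cont=0.0000 → 0.0000 [wait]  node(4,4) S=221.9636 payoff=0.0000 vs cont=0.0000 → 0.0000 [wait]  ⇒ S*(4)=-
t_3: node(3,0) S=90.3887 payoff=5.2713 vs cont=12.0620 → 12.0620 [wait]  node(3,1) S=116.8398 payoff=0.0000 vs cont=3.6023 → 3.6023 [wait]  node(3,2) S=151.0313 payoff=0.0000 vs cont=0.5056 → 0.5056 [wait]  node(3,3) S=195.2286 payoff=0.0000 vs cont=0.0000 → 0.0000 [wait]  ⇒ S*(3)=-
t_2: node(2,0) S=102.7667 payoff=0.0000 vs cont=7.8073 → 7.8073 [wait]  node(2,1) S=132.8400 payoff=0.0000 vs cont=2.0508 → 2.0508 [wait]  node(2,2) S=171.7138 payoff=0.0000 vs cont=0.2529 → 0.2529 [wait]  ⇒ S*(2)=-
t_1: node(1,0) S=116.8398 payoff=0.0000 vs cont=4.9150 → 4.9150 [wait]  node(1,1) S=151.0313 payoff=0.0000 vs cont=1.1502 → 1.1502 [wait]  ⇒ S*(1)=-
t_0: node(0,0) S=132.8400 payoff=0.0000 vs cont=3.0248 → 3.0248 [wait]  ⇒ S*(0)=-

price = 3.0248
boundary = - - - - - 69.9258 61.5035 69.9258
tree:
3.0248
4.9150 1.1502
7.8073 2.0508 0.2529
12.0620 3.6023 0.5056 0.0000
18.0035 6.2069 1.0110 0.0000 0.0000
25.7342 10.4193 2.0214 0.0000 0.0000 0.0000
34.1565 16.8518 4.0418 0.0000 0.0000 0.0000 0.0000
41.5645 25.7342 8.0814 0.0000 0.0000 0.0000 0.0000 0.0000
48.0801 34.1565 16.1584 0.0000 0.0000 0.0000 0.0000 0.0000 0.0000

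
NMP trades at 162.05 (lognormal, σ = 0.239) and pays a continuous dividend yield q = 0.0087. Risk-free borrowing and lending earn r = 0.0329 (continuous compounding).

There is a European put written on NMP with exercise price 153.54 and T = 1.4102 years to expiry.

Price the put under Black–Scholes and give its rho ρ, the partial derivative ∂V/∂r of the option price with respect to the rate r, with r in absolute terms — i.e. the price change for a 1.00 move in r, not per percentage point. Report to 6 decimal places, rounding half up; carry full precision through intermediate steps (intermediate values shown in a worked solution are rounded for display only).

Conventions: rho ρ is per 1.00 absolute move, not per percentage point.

price = 11.375348
ρ = -89.531460

σ√T = 0.239·√1.4102 = 0.283817
d₁ = (ln(S/K) + (r−q+σ²/2)T) / (σ√T) = (ln(162.05/153.54) + (0.0329−0.0087+0.239²/2)·1.4102) / 0.283817 = (0.053944 + 0.074403) / 0.283817 = 0.452216
d₂ = d₁ − σ√T = 0.452216 − 0.283817 = 0.168400
e^{−rT} = 0.954664
e^{−qT} = 0.987806
N(−d₁) = 0.325557,  N(−d₂) = 0.433134
Put price V = K·e^{−rT}·N(−d₂) − S·e^{−qT}·N(−d₁) = 63.488484 − 52.113136 = 11.375348
ρ = −K·T·e^{−rT}·N(−d₂) = -89.531460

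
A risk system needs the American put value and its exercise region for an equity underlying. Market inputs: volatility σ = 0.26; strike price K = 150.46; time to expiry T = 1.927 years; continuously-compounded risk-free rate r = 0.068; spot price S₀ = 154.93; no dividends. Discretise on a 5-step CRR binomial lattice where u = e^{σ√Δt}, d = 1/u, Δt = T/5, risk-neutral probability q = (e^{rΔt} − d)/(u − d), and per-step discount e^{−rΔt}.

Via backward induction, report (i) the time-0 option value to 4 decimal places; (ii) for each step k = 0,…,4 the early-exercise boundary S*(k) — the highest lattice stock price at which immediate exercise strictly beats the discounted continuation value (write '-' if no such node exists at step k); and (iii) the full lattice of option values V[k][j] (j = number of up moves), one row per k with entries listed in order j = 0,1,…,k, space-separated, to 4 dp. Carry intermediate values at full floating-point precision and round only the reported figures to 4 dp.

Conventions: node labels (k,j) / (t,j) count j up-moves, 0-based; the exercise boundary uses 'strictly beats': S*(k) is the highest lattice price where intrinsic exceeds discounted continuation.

Δt=0.38540  u=1.17517  d=0.85094  q=0.54163  discount=0.97413
step 5 (expiry): payoffs max(K−S,0) = 81.3344 54.9964 18.6233 0.0000 0.0000 0.0000
step 4: (k=4,j=0): S=81.2341, K−S=69.2259, hold=65.3340 ⇒ V=69.2259 exercise | (k=4,j=1): S=112.1856, K−S=38.2744, hold=34.3825 ⇒ V=38.2744 exercise | (k=4,j=2): S=154.9300, K−S=0.0000, hold=8.3155 ⇒ V=8.3155 continue | (k=4,j=3): S=213.9607, K−S=0.0000, hold=0.0000 ⇒ V=0.0000 continue | (k=4,j=4): S=295.4831, K−S=0.0000, hold=0.0000 ⇒ V=0.0000 continue  boundary S*=112.1856
step 3: (k=3,j=0): S=95.4636, K−S=54.9964, hold=51.1045 ⇒ V=54.9964 exercise | (k=3,j=1): S=131.8367, K−S=18.6233, hold=21.4773 ⇒ V=21.4773 continue | (k=3,j=2): S=182.0685, K−S=0.0000, hold=3.7129 ⇒ V=3.7129 continue | (k=3,j=3): S=251.4394, K−S=0.0000, hold=0.0000 ⇒ V=0.0000 continue  boundary S*=95.4636
step 2: (k=2,j=0): S=112.1856, K−S=38.2744, hold=35.8884 ⇒ V=38.2744 exercise | (k=2,j=1): S=154.9300, K−S=0.0000, hold=11.5489 ⇒ V=11.5489 continue | (k=2,j=2): S=213.9607, K−S=0.0000, hold=1.6579 ⇒ V=1.6579 continue  boundary S*=112.1856
step 1: (k=1,j=0): S=131.8367, K−S=18.6233, hold=23.1833 ⇒ V=23.1833 continue | (k=1,j=1): S=182.0685, K−S=0.0000, hold=6.0314 ⇒ V=6.0314 continue  boundary S*=-
step 0: (k=0,j=0): S=154.9300, K−S=0.0000, hold=13.5339 ⇒ V=13.5339 continue  boundary S*=-

price = 13.5339
boundary = - - 112.1856 95.4636 112.1856
tree:
13.5339
23.1833 6.0314
38.2744 11.5489 1.6579
54.9964 21.4773 3.7129 0.0000
69.2259 38.2744 8.3155 0.0000 0.0000
81.3344 54.9964 18.6233 0.0000 0.0000 0.0000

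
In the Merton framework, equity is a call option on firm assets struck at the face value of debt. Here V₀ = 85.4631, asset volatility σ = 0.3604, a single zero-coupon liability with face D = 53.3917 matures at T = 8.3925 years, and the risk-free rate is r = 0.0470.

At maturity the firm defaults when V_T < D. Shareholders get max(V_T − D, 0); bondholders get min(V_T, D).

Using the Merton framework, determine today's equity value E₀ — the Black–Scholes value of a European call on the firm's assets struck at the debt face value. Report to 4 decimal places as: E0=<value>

Apply the equity-as-call identities (strike 53.3917, horizon 8.3925 years):
d₁ = [ln(V₀/D) + (r + σ²/2)T] / (σ√T)
   = [ln(85.4631/53.3917) + (0.0470 + 0.5·0.3604²)·8.3925] / (0.3604·√8.3925)
   = [0.470429 + 0.939491] / 1.044072 = 1.350405
d₂ = d₁ − σ√T = 1.350405 − 1.044072 = 0.306333
N(d₁) = 0.911557,  N(d₂) = 0.620324,  e^(−rT) = 0.674052
E₀ = V₀·N(d₁) − D·e^(−rT)·N(d₂)
   = 85.4631·0.911557 − 53.3917·0.674052·0.620324 = 55.579750

E0=55.5797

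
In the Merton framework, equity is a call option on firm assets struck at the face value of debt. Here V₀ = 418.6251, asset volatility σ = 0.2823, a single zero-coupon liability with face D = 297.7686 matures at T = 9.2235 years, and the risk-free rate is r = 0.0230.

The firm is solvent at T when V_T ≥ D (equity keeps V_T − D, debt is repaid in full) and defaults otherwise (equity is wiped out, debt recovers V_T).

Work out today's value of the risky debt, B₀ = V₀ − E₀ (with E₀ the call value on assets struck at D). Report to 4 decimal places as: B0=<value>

With assets at 418.6251 and a single debt payment of 297.7686 at 9.2235 years:
d₁ = [ln(V₀/D) + (r + σ²/2)T] / (σ√T)
   = [ln(418.6251/297.7686) + (0.0230 + 0.5·0.2823²)·9.2235] / (0.2823·√9.2235)
   = [0.340659 + 0.579666] / 0.857351 = 1.073452
d₂ = d₁ − σ√T = 1.073452 − 0.857351 = 0.216101
N(d₁) = 0.858466,  N(d₂) = 0.585545,  e^(−rT) = 0.808851
E₀ = V₀·N(d₁) − D·e^(−rT)·N(d₂)
   = 418.6251·0.858466 − 297.7686·0.808851·0.585545 = 218.346466
B₀ = V₀ − E₀ = 418.6251 − 218.346466 = 200.278634

B0=200.2786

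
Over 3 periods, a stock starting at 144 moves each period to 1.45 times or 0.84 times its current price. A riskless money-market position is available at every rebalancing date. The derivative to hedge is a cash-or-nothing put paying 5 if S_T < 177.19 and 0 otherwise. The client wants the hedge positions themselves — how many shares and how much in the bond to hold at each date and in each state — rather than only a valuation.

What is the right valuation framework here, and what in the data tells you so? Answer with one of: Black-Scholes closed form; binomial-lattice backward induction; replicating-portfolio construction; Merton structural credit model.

framework: replicating-portfolio construction

Key observation: since the answer must list Δ and B at each node of the 1.45/0.84 lattice on 144, the replicating-portfolio method — solving the two-state system at every node — is the one that applies.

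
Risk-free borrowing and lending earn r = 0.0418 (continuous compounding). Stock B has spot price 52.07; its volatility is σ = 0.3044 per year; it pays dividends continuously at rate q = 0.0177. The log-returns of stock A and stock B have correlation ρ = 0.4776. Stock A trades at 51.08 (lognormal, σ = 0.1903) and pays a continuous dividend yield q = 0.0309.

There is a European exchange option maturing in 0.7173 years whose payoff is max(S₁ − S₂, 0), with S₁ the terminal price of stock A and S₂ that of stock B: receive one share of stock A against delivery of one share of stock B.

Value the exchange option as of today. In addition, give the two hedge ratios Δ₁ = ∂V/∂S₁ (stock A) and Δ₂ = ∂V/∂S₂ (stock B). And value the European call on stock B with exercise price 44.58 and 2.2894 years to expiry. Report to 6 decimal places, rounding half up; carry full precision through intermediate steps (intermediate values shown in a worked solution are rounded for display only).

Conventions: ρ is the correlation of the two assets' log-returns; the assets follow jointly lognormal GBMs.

σ_eff = √(σ₁² + σ₂² − 2ρσ₁σ₂) = √(0.1903² + 0.3044² − 2·0.4776·0.1903·0.3044) = 0.271185
d₁ = (ln(S₁/S₂) + (q₂ − q₁ + σ_eff²/2)T) / (σ_eff√T) = (ln(51.08/52.07) + (0.0177 − 0.0309 + 0.036771)·0.7173) / 0.229676 = -0.009965
d₂ = d₁ − σ_eff√T = -0.009965 − 0.229676 = -0.239641
N(d₁) = 0.496025,  N(d₂) = 0.405304
V = S₁·e^{−q₁T}·N(d₁) − S₂·e^{−q₂T}·N(d₂) = 24.781533 − 20.837941 = 3.943592
Δ₁ = e^{−q₁T}·N(d₁) = 0.485151;  Δ₂ = −e^{−q₂T}·N(d₂) = -0.400191
[vanilla: stock B call K=44.58]
σ√T = 0.3044·√2.2894 = 0.460580
d₁ = (ln(S/K) + (r−q+σ²/2)T) / (σ√T) = (ln(52.07/44.58) + (0.0418−0.0177+0.3044²/2)·2.2894) / 0.460580 = (0.155304 + 0.161242) / 0.460580 = 0.687275
d₂ = d₁ − σ√T = 0.687275 − 0.460580 = 0.226694
e^{−rT} = 0.908739
e^{−qT} = 0.960288
N(d₁) = 0.754045,  N(d₂) = 0.589669
price = S·e^{−qT}·N(d₁) − K·e^{−rT}·N(d₂) = 37.703904 − 23.888449 = 13.815456

exchange price = 3.943592
Δ1 = 0.485151
Δ2 = -0.400191
price(stock B call K=44.58) = 13.815456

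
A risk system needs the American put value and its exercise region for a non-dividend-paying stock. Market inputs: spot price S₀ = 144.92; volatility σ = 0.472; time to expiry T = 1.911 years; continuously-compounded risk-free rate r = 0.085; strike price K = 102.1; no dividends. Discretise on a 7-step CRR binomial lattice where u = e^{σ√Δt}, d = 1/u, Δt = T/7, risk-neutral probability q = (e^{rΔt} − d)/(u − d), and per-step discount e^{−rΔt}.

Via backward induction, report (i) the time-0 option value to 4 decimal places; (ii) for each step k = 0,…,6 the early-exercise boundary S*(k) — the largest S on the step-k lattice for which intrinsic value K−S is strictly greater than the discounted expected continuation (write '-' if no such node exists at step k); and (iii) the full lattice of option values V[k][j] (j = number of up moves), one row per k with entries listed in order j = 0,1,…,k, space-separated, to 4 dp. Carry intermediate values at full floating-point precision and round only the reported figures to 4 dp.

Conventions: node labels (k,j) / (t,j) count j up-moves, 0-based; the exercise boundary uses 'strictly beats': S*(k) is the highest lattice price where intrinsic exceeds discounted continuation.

params: Δt=0.27300 u=1.27969 d=0.78144 q=0.48577 e^(-rΔt)=0.97706
t_7 payoffs: 76.3132 59.8715 32.9464 0.0000 0.0000 0.0000 0.0000 0.0000
t_6: node(6,0) S=32.9991 payoff=69.1009 vs cont=66.7590 → 69.1009 [stop]  node(6,1) S=54.0394 payoff=48.0606 vs cont=45.7187 → 48.0606 [stop]  node(6,2) S=88.4951 payoff=13.6049 vs cont=16.5533 → 16.5533 [wait]  node(6,3) S=144.9200 payoff=0.0000 vs cont=0.0000 → 0.0000 [wait]  node(6,4) S=237.3216 payoff=0.0000 vs cont=0.0000 → 0.0000 [wait]  node(6,5) S=388.6389 payoff=0.0000 vs cont=0.0000 → 0.0000 [wait]  node(6,6) S=636.4367 payoff=0.0000 vs cont=0.0000 → 0.0000 [wait]  ⇒ S*(6)=54.0394
t_5: node(5,0) S=42.2285 payoff=59.8715 vs cont=57.5295 → 59.8715 [stop]  node(5,1) S=69.1536 payoff=32.9464 vs cont=32.0038 → 32.9464 [stop]  node(5,2) S=113.2463 payoff=0.0000 vs cont=8.3169 → 8.3169 [wait]  node(5,3) S=185.4525 payoff=0.0000 vs cont=0.0000 → 0.0000 [wait]  node(5,4) S=303.6979 payoff=0.0000 vs cont=0.0000 → 0.0000 [wait]  node(5,5) S=497.3369 payoff=0.0000 vs cont=0.0000 → 0.0000 [wait]  ⇒ S*(5)=69.1536
t_4: node(4,0) S=54.0394 payoff=48.0606 vs cont=45.7187 → 48.0606 [stop]  node(4,1) S=88.4951 payoff=13.6049 vs cont=20.5007 → 20.5007 [wait]  node(4,2) S=144.9200 payoff=0.0000 vs cont=4.1787 → 4.1787 [wait]  node(4,3) S=237.3216 payoff=0.0000 vs cont=0.0000 → 0.0000 [wait]  node(4,4) S=388.6389 payoff=0.0000 vs cont=0.0000 → 0.0000 [wait]  ⇒ S*(4)=54.0394
t_3: node(3,0) S=69.1536 payoff=32.9464 vs cont=33.8774 → 33.8774 [wait]  node(3,1) S=113.2463 payoff=0.0000 vs cont=12.2835 → 12.2835 [wait]  node(3,2) S=185.4525 payoff=0.0000 vs cont=2.0995 → 2.0995 [wait]  node(3,3) S=303.6979 payoff=0.0000 vs cont=0.0000 → 0.0000 [wait]  ⇒ S*(3)=-
t_2: node(2,0) S=88.4951 payoff=13.6049 vs cont=22.8512 → 22.8512 [wait]  node(2,1) S=144.9200 payoff=0.0000 vs cont=7.1681 → 7.1681 [wait]  node(2,2) S=237.3216 payoff=0.0000 vs cont=1.0548 → 1.0548 [wait]  ⇒ S*(2)=-
t_1: node(1,0) S=113.2463 payoff=0.0000 vs cont=14.8834 → 14.8834 [wait]  node(1,1) S=185.4525 payoff=0.0000 vs cont=4.1021 → 4.1021 [wait]  ⇒ S*(1)=-
t_0: node(0,0) S=144.9200 payoff=0.0000 vs cont=9.4249 → 9.4249 [wait]  ⇒ S*(0)=-

price = 9.4249
boundary = - - - - 54.0394 69.1536 54.0394
tree:
9.4249
14.8834 4.1021
22.8512 7.1681 1.0548
33.8774 12.2835 2.0995 0.0000
48.0606 20.5007 4.1787 0.0000 0.0000
59.8715 32.9464 8.3169 0.0000 0.0000 0.0000
69.1009 48.0606 16.5533 0.0000 0.0000 0.0000 0.0000
76.3132 59.8715 32.9464 0.0000 0.0000 0.0000 0.0000 0.0000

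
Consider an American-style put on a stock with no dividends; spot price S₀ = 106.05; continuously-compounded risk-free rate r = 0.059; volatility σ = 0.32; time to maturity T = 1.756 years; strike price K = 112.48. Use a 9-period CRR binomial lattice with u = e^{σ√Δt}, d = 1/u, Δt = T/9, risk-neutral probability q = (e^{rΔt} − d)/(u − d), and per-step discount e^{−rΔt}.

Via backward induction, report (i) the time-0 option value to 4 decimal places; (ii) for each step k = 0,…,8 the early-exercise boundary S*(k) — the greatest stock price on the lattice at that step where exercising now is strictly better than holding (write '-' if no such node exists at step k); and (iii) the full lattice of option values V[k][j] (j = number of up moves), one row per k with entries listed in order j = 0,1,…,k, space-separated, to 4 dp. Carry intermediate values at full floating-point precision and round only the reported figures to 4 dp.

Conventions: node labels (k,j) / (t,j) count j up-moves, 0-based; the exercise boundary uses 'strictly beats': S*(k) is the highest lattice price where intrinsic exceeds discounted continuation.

Δt=0.19511  u=1.15183  d=0.86819  q=0.50554  discount=0.98855
step 9 (expiry): payoffs max(K−S,0) = 82.7613 73.0522 60.1710 43.0815 20.4088 0.0000 0.0000 0.0000 0.0000 0.0000
step 8: (k=8,j=0): S=34.2307, K−S=78.2493, hold=76.9619 ⇒ V=78.2493 exercise | (k=8,j=1): S=45.4140, K−S=67.0660, hold=65.7786 ⇒ V=67.0660 exercise | (k=8,j=2): S=60.2509, K−S=52.2291, hold=50.9417 ⇒ V=52.2291 exercise | (k=8,j=3): S=79.9350, K−S=32.5450, hold=31.2576 ⇒ V=32.5450 exercise | (k=8,j=4): S=106.0500, K−S=6.4300, hold=9.9758 ⇒ V=9.9758 continue | (k=8,j=5): S=140.6968, K−S=0.0000, hold=0.0000 ⇒ V=0.0000 continue | (k=8,j=6): S=186.6629, K−S=0.0000, hold=0.0000 ⇒ V=0.0000 continue | (k=8,j=7): S=247.6462, K−S=0.0000, hold=0.0000 ⇒ V=0.0000 continue | (k=8,j=8): S=328.5530, K−S=0.0000, hold=0.0000 ⇒ V=0.0000 continue  boundary S*=79.9350
step 7: (k=7,j=0): S=39.4278, K−S=73.0522, hold=71.7648 ⇒ V=73.0522 exercise | (k=7,j=1): S=52.3090, K−S=60.1710, hold=58.8836 ⇒ V=60.1710 exercise | (k=7,j=2): S=69.3985, K−S=43.0815, hold=41.7941 ⇒ V=43.0815 exercise | (k=7,j=3): S=92.0712, K−S=20.4088, hold=20.8934 ⇒ V=20.8934 continue | (k=7,j=4): S=122.1511, K−S=0.0000, hold=4.8762 ⇒ V=4.8762 continue | (k=7,j=5): S=162.0583, K−S=0.0000, hold=0.0000 ⇒ V=0.0000 continue | (k=7,j=6): S=215.0032, K−S=0.0000, hold=0.0000 ⇒ V=0.0000 continue | (k=7,j=7): S=285.2453, K−S=0.0000, hold=0.0000 ⇒ V=0.0000 continue  boundary S*=69.3985
step 6: (k=6,j=0): S=45.4140, K−S=67.0660, hold=65.7786 ⇒ V=67.0660 exercise | (k=6,j=1): S=60.2509, K−S=52.2291, hold=50.9417 ⇒ V=52.2291 exercise | (k=6,j=2): S=79.9350, K−S=32.5450, hold=31.4998 ⇒ V=32.5450 exercise | (k=6,j=3): S=106.0500, K−S=6.4300, hold=12.6496 ⇒ V=12.6496 continue | (k=6,j=4): S=140.6968, K−S=0.0000, hold=2.3835 ⇒ V=2.3835 continue | (k=6,j=5): S=186.6629, K−S=0.0000, hold=0.0000 ⇒ V=0.0000 continue | (k=6,j=6): S=247.6462, K−S=0.0000, hold=0.0000 ⇒ V=0.0000 continue  boundary S*=79.9350
step 5: (k=5,j=0): S=52.3090, K−S=60.1710, hold=58.8836 ⇒ V=60.1710 exercise | (k=5,j=1): S=69.3985, K−S=43.0815, hold=41.7941 ⇒ V=43.0815 exercise | (k=5,j=2): S=92.0712, K−S=20.4088, hold=22.2297 ⇒ V=22.2297 continue | (k=5,j=3): S=122.1511, K−S=0.0000, hold=7.3743 ⇒ V=7.3743 continue | (k=5,j=4): S=162.0583, K−S=0.0000, hold=1.1650 ⇒ V=1.1650 continue | (k=5,j=5): S=215.0032, K−S=0.0000, hold=0.0000 ⇒ V=0.0000 continue  boundary S*=69.3985
step 4: (k=4,j=0): S=60.2509, K−S=52.2291, hold=50.9417 ⇒ V=52.2291 exercise | (k=4,j=1): S=79.9350, K−S=32.5450, hold=32.1676 ⇒ V=32.5450 exercise | (k=4,j=2): S=106.0500, K−S=6.4300, hold=14.5512 ⇒ V=14.5512 continue | (k=4,j=3): S=140.6968, K−S=0.0000, hold=4.1868 ⇒ V=4.1868 continue | (k=4,j=4): S=186.6629, K−S=0.0000, hold=0.5695 ⇒ V=0.5695 continue  boundary S*=79.9350
step 3: (k=3,j=0): S=69.3985, K−S=43.0815, hold=41.7941 ⇒ V=43.0815 exercise | (k=3,j=1): S=92.0712, K−S=20.4088, hold=23.1800 ⇒ V=23.1800 continue | (k=3,j=2): S=122.1511, K−S=0.0000, hold=9.2050 ⇒ V=9.2050 continue | (k=3,j=3): S=162.0583, K−S=0.0000, hold=2.3311 ⇒ V=2.3311 continue  boundary S*=69.3985
step 2: (k=2,j=0): S=79.9350, K−S=32.5450, hold=32.6425 ⇒ V=32.6425 continue | (k=2,j=1): S=106.0500, K−S=6.4300, hold=15.9306 ⇒ V=15.9306 continue | (k=2,j=2): S=140.6968, K−S=0.0000, hold=5.6643 ⇒ V=5.6643 continue  boundary S*=-
step 1: (k=1,j=0): S=92.0712, K−S=20.4088, hold=23.9170 ⇒ V=23.9170 continue | (k=1,j=1): S=122.1511, K−S=0.0000, hold=10.6176 ⇒ V=10.6176 continue  boundary S*=-
step 0: (k=0,j=0): S=106.0500, K−S=6.4300, hold=16.9969 ⇒ V=16.9969 continue  boundary S*=-

price = 16.9969
boundary = - - - 69.3985 79.9350 69.3985 79.9350 69.3985 79.9350
tree:
16.9969
23.9170 10.6176
32.6425 15.9306 5.6643
43.0815 23.1800 9.2050 2.3311
52.2291 32.5450 14.5512 4.1868 0.5695
60.1710 43.0815 22.2297 7.3743 1.1650 0.0000
67.0660 52.2291 32.5450 12.6496 2.3835 0.0000 0.0000
73.0522 60.1710 43.0815 20.8934 4.8762 0.0000 0.0000 0.0000
78.2493 67.0660 52.2291 32.5450 9.9758 0.0000 0.0000 0.0000 0.0000
82.7613 73.0522 60.1710 43.0815 20.4088 0.0000 0.0000 0.0000 0.0000 0.0000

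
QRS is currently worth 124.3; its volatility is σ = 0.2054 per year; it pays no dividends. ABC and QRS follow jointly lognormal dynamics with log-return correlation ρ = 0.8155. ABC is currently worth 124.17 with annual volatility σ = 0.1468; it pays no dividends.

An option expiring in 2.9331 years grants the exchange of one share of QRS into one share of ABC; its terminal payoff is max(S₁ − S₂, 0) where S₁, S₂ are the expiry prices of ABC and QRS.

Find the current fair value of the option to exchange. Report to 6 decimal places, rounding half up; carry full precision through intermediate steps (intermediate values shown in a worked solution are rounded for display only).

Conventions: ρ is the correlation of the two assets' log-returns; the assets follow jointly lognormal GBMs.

σ_eff = √(σ₁² + σ₂² − 2ρσ₁σ₂) = √(0.1468² + 0.2054² − 2·0.8155·0.1468·0.2054) = 0.120666
d₁ = (ln(S₁/S₂) + (q₂ − q₁ + σ_eff²/2)T) / (σ_eff√T) = (ln(124.17/124.3) + (0.0 − 0.0 + 0.007280)·2.9331) / 0.206656 = 0.098265
d₂ = d₁ − σ_eff√T = 0.098265 − 0.206656 = -0.108392
N(d₁) = 0.539139,  N(d₂) = 0.456842
V = S₁·e^{−q₁T}·N(d₁) − S₂·e^{−q₂T}·N(d₂) = 66.944882 − 56.785523 = 10.159360
Key observation: r never enters — measured in units of QRS, the claim is a call on S₁/S₂ struck at 1, so only the dividend yields and σ_eff matter.

exchange price = 10.159360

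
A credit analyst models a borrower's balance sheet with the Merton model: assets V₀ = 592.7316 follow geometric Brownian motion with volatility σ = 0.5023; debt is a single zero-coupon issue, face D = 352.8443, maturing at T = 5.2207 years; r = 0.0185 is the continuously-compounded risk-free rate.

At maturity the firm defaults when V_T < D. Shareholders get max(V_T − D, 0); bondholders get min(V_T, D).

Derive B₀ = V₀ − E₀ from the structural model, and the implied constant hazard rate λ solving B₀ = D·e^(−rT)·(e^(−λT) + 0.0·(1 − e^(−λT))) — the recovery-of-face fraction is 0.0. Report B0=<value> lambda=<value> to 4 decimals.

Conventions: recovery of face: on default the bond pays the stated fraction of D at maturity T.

B0=234.4923 lambda=0.0598

Apply the equity-as-call identities (strike 352.8443, horizon 5.2207 years):
d₁ = [ln(V₀/D) + (r + σ²/2)T] / (σ√T)
   = [ln(592.7316/352.8443) + (0.0185 + 0.5·0.5023²)·5.2207] / (0.5023·√5.2207)
   = [0.518715 + 0.755188] / 1.147698 = 1.109964
d₂ = d₁ − σ√T = 1.109964 − 1.147698 = -0.037734
N(d₁) = 0.866493,  N(d₂) = 0.484950,  e^(−rT) = 0.907935
E₀ = V₀·N(d₁) − D·e^(−rT)·N(d₂)
   = 592.7316·0.866493 − 352.8443·0.907935·0.484950 = 358.239274
B₀ = V₀ − E₀ = 592.7316 − 358.239274 = 234.492326
e^(−λT) = (B₀·e^(rT)/D − 0)/(1 − 0) = (234.4923·1.101401/352.8443 − 0)/1 = 0.73196602
λ = −ln(0.73196602)/5.2207 = 0.059766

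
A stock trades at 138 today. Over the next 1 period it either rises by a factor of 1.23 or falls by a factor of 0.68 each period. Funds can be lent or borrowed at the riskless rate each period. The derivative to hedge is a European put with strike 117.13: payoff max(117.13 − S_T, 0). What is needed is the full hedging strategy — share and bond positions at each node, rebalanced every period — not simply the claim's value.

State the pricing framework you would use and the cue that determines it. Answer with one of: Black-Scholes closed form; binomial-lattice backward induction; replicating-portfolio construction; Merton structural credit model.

Key observation: the task asks for the hedge itself — share and bond holdings at every node of the 1-period tree on spot 138 with factors 1.23/0.68 — which is exactly what the replicating-portfolio construction produces.

framework: replicating-portfolio construction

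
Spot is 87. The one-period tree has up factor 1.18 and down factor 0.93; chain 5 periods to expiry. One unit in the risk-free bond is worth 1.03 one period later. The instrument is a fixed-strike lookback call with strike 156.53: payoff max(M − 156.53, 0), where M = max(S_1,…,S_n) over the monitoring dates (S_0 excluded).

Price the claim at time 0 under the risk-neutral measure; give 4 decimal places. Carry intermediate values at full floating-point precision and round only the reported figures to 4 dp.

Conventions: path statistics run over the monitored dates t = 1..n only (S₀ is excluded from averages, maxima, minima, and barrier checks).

Under the martingale measure an up-move has probability p* = 0.4000; value the claim as the probability-weighted average of per-path payoffs, discounted 5 periods at R = 1.03.
Enumerate all 2^5 = 32 price paths (U = up ×1.18, D = down ×0.93); each path with k up-moves has probability p*^k·(1−p*)^(5−k).
DDDDD: M=80.9100, payoff=0.0000, prob=0.077760
UDDDD: M=102.6600, payoff=0.0000, prob=0.051840
DUDDD: M=95.4738, payoff=0.0000, prob=0.051840
UUDDD: M=121.1388, payoff=0.0000, prob=0.034560
DDUDD: M=88.7906, payoff=0.0000, prob=0.051840
UDUDD: M=112.6591, payoff=0.0000, prob=0.034560
DUUDD: M=112.6591, payoff=0.0000, prob=0.034560
UUUDD: M=142.9438, payoff=0.0000, prob=0.023040
DDDUD: M=82.5753, payoff=0.0000, prob=0.051840
UDDUD: M=104.7729, payoff=0.0000, prob=0.034560
DUDUD: M=104.7729, payoff=0.0000, prob=0.034560
UUDUD: M=132.9377, payoff=0.0000, prob=0.023040
DDUUD: M=104.7729, payoff=0.0000, prob=0.034560
UDUUD: M=132.9377, payoff=0.0000, prob=0.023040
DUUUD: M=132.9377, payoff=0.0000, prob=0.023040
UUUUD: M=168.6737, payoff=12.1437, prob=0.015360
DDDDU: M=80.9100, payoff=0.0000, prob=0.051840
UDDDU: M=102.6600, payoff=0.0000, prob=0.034560
DUDDU: M=97.4388, payoff=0.0000, prob=0.034560
UUDDU: M=123.6321, payoff=0.0000, prob=0.023040
DDUDU: M=97.4388, payoff=0.0000, prob=0.034560
UDUDU: M=123.6321, payoff=0.0000, prob=0.023040
DUUDU: M=123.6321, payoff=0.0000, prob=0.023040
UUUDU: M=156.8665, payoff=0.3365, prob=0.015360
DDDUU: M=97.4388, payoff=0.0000, prob=0.034560
UDDUU: M=123.6321, payoff=0.0000, prob=0.023040
DUDUU: M=123.6321, payoff=0.0000, prob=0.023040
UUDUU: M=156.8665, payoff=0.3365, prob=0.015360
DDUUU: M=123.6321, payoff=0.0000, prob=0.023040
UDUUU: M=156.8665, payoff=0.3365, prob=0.015360
DUUUU: M=156.8665, payoff=0.3365, prob=0.015360
UUUUU: M=199.0349, payoff=42.5049, prob=0.010240
Price = Σ prob·payoff / R^5 = 0.642452 / 1.159274 = 0.5542

price = 0.5542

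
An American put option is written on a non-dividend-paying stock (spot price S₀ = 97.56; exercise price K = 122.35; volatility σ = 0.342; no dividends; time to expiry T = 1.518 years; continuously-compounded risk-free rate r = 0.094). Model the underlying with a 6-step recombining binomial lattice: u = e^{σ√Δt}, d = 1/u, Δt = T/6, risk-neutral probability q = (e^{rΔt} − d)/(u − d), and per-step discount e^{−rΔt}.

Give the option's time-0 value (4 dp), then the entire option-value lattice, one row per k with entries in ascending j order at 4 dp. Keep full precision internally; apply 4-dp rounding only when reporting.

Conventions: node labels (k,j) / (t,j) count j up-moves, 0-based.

price = 26.8007
tree:
26.8007
40.2084 15.9775
53.1901 25.8765 7.8125
64.1201 40.2084 14.1806 2.4472
73.3228 53.1901 24.7900 5.2951 0.0000
81.0710 64.1201 40.2084 11.4571 0.0000 0.0000
87.5948 73.3228 53.1901 24.7900 0.0000 0.0000 0.0000

Δt=0.25300  u=1.18771  d=0.84196  q=0.52671  discount=0.97650
step 6 (expiry): payoffs max(K−S,0) = 87.5948 73.3228 53.1901 24.7900 0.0000 0.0000 0.0000
k=5: (k=5,j=0): S=41.2790, K−S=81.0710, hold=78.1956 ⇒ V=81.0710 exercise | (k=5,j=1): S=58.2299, K−S=64.1201, hold=61.2447 ⇒ V=64.1201 exercise | (k=5,j=2): S=82.1416, K−S=40.2084, hold=37.3330 ⇒ V=40.2084 exercise | (k=5,j=3): S=115.8725, K−S=6.4775, hold=11.4571 ⇒ V=11.4571 continue | (k=5,j=4): S=163.4548, K−S=0.0000, hold=0.0000 ⇒ V=0.0000 continue | (k=5,j=5): S=230.5764, K−S=0.0000, hold=0.0000 ⇒ V=0.0000 continue
k=4: (k=4,j=0): S=49.0272, K−S=73.3228, hold=70.4474 ⇒ V=73.3228 exercise | (k=4,j=1): S=69.1599, K−S=53.1901, hold=50.3147 ⇒ V=53.1901 exercise | (k=4,j=2): S=97.5600, K−S=24.7900, hold=24.4758 ⇒ V=24.7900 exercise | (k=4,j=3): S=137.6224, K−S=0.0000, hold=5.2951 ⇒ V=5.2951 continue | (k=4,j=4): S=194.1361, K−S=0.0000, hold=0.0000 ⇒ V=0.0000 continue
k=3: (k=3,j=0): S=58.2299, K−S=64.1201, hold=61.2447 ⇒ V=64.1201 exercise | (k=3,j=1): S=82.1416, K−S=40.2084, hold=37.3330 ⇒ V=40.2084 exercise | (k=3,j=2): S=115.8725, K−S=6.4775, hold=14.1806 ⇒ V=14.1806 continue | (k=3,j=3): S=163.4548, K−S=0.0000, hold=2.4472 ⇒ V=2.4472 continue
k=2: (k=2,j=0): S=69.1599, K−S=53.1901, hold=50.3147 ⇒ V=53.1901 exercise | (k=2,j=1): S=97.5600, K−S=24.7900, hold=25.8765 ⇒ V=25.8765 continue | (k=2,j=2): S=137.6224, K−S=0.0000, hold=7.8125 ⇒ V=7.8125 continue
k=1: (k=1,j=0): S=82.1416, K−S=40.2084, hold=37.8918 ⇒ V=40.2084 exercise | (k=1,j=1): S=115.8725, K−S=6.4775, hold=15.9775 ⇒ V=15.9775 continue
k=0: (k=0,j=0): S=97.5600, K−S=24.7900, hold=26.8007 ⇒ V=26.8007 continue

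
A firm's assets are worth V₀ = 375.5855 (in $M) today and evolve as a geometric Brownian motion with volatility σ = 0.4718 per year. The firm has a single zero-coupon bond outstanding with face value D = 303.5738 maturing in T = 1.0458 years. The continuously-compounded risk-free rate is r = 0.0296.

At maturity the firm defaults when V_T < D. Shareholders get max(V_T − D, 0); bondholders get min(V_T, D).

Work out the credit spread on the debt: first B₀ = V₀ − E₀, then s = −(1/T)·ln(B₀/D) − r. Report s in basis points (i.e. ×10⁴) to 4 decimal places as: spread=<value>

spread=1064.3151

Apply the equity-as-call identities (strike 303.5738, horizon 1.0458 years):
d₁ = [ln(V₀/D) + (r + σ²/2)T] / (σ√T)
   = [ln(375.5855/303.5738) + (0.0296 + 0.5·0.4718²)·1.0458] / (0.4718·√1.0458)
   = [0.212861 + 0.147351] / 0.482483 = 0.746580
d₂ = d₁ − σ√T = 0.746580 − 0.482483 = 0.264096
N(d₁) = 0.772341,  N(d₂) = 0.604147,  e^(−rT) = 0.969519
E₀ = V₀·N(d₁) − D·e^(−rT)·N(d₂)
   = 375.5855·0.772341 − 303.5738·0.969519·0.604147 = 112.267350
B₀ = V₀ − E₀ = 375.5855 − 112.267350 = 263.318150
spread = −(1/T)·ln(B₀/D) − r = −(1/1.0458)·ln(263.318150/303.5738) − 0.0296 = 0.10643151
in basis points: 0.10643151 × 10⁴ = 1064.3151 bp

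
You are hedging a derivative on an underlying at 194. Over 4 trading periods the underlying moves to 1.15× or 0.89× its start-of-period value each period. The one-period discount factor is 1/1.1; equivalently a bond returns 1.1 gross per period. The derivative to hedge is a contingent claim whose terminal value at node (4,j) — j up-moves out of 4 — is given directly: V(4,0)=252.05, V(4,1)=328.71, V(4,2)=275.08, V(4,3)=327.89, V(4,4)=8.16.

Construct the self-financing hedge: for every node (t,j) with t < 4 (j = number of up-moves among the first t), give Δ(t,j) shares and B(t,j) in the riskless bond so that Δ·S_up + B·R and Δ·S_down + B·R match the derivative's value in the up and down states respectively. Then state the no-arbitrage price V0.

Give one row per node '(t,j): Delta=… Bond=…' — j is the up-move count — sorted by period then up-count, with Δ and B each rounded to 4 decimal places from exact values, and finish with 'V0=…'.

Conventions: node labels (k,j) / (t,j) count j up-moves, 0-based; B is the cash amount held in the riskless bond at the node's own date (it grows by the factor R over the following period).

No-arbitrage ⇒ martingale measure with p* = (R−d)/(u−d) = 0.8077.
Expiry values: V(4,0)=252.0500, V(4,1)=328.7100, V(4,2)=275.0800, V(4,3)=327.8900, V(4,4)=8.1600
  t=3,j=0: stock 136.7640 → up 157.2786 (V=328.7100), down 121.7199 (V=252.0500). Price 285.4252; hedge Δ=2.1559, bond B=-9.4210.
  t=3,j=1: stock 176.7175 → up 203.2251 (V=275.0800), down 157.2786 (V=328.7100). Price 259.4486; hedge Δ=-1.1672, bond B=465.7178.
  t=3,j=2: stock 228.3428 → up 262.5943 (V=327.8900), down 203.2251 (V=275.0800). Price 288.8493; hedge Δ=0.8895, bond B=85.7339.
  t=3,j=3: stock 295.0497 → up 339.3072 (V=8.1600), down 262.5943 (V=327.8900). Price 63.3150; hedge Δ=-4.1679, bond B=1293.0458.
  t=2,j=0: stock 153.6674 → up 176.7175 (V=259.4486), down 136.7640 (V=285.4252). Price 240.4037; hedge Δ=-0.6502, bond B=340.3136.
  t=2,j=1: stock 198.5590 → up 228.3428 (V=288.8493), down 176.7175 (V=259.4486). Price 257.4503; hedge Δ=0.5695, bond B=144.3707.
  t=2,j=2: stock 256.5650 → up 295.0497 (V=63.3150), down 228.3428 (V=288.8493). Price 96.9882; hedge Δ=-3.3810, bond B=964.4277.
  t=1,j=0: stock 172.6600 → up 198.5590 (V=257.4503), down 153.6674 (V=240.4037). Price 231.0655; hedge Δ=0.3797, bond B=165.5018.
  t=1,j=1: stock 223.1000 → up 256.5650 (V=96.9882), down 198.5590 (V=257.4503). Price 116.2239; hedge Δ=-2.7663, bond B=733.3858.
  t=0,j=0: stock 194.0000 → up 223.1000 (V=116.2239), down 172.6600 (V=231.0655). Price 125.7353; hedge Δ=-2.2768, bond B=567.4340.
Verification: the root portfolio costs Δ(0,0)·S0 + B(0,0) = 125.7353, matching V0.

(0,0): Delta=-2.2768 Bond=567.4340
(1,0): Delta=0.3797 Bond=165.5018
(1,1): Delta=-2.7663 Bond=733.3858
(2,0): Delta=-0.6502 Bond=340.3136
(2,1): Delta=0.5695 Bond=144.3707
(2,2): Delta=-3.3810 Bond=964.4277
(3,0): Delta=2.1559 Bond=-9.4210
(3,1): Delta=-1.1672 Bond=465.7178
(3,2): Delta=0.8895 Bond=85.7339
(3,3): Delta=-4.1679 Bond=1293.0458
V0=125.7353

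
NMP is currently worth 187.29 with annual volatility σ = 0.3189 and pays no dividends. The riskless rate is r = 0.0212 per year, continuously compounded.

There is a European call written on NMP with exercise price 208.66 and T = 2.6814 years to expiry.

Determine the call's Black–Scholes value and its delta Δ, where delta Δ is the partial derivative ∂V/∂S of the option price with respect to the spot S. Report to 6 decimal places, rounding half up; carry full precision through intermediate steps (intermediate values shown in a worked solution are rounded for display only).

σ√T = 0.3189·√2.6814 = 0.522198
d₁ = (ln(S/K) + (r+σ²/2)T) / (σ√T) = (ln(187.29/208.66) + (0.0212+0.3189²/2)·2.6814) / 0.522198 = (-0.108048 + 0.193191) / 0.522198 = 0.163048
d₂ = d₁ − σ√T = 0.163048 − 0.522198 = -0.359150
e^{−rT} = 0.944740
N(d₁) = 0.564760,  N(d₂) = 0.359741
Call price V = S·N(d₁) − K·e^{−rT}·N(d₂) = 105.773819 − 70.915589 = 34.858230
Δ = N(d₁) = 0.564760

price = 34.858230
Δ = 0.564760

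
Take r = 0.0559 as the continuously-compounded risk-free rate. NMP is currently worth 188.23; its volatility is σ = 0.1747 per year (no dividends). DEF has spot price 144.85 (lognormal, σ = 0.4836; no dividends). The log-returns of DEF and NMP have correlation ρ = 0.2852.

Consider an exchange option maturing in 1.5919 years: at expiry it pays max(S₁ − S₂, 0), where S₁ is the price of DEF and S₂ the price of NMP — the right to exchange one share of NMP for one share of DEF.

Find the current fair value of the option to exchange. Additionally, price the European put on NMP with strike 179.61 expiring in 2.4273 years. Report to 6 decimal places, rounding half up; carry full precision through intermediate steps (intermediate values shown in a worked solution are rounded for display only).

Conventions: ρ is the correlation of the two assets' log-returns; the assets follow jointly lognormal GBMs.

σ_eff = √(σ₁² + σ₂² − 2ρσ₁σ₂) = √(0.4836² + 0.1747² − 2·0.2852·0.4836·0.1747) = 0.464972
d₁ = (ln(S₁/S₂) + (q₂ − q₁ + σ_eff²/2)T) / (σ_eff√T) = (ln(144.85/188.23) + (0.0 − 0.0 + 0.108099)·1.5919) / 0.586657 = -0.153211
d₂ = d₁ − σ_eff√T = -0.153211 − 0.586657 = -0.739869
N(d₁) = 0.439116,  N(d₂) = 0.229690
V = S₁·e^{−q₁T}·N(d₁) − S₂·e^{−q₂T}·N(d₂) = 63.605940 − 43.234528 = 20.371412
[vanilla: NMP put K=179.61]
σ√T = 0.1747·√2.4273 = 0.272179
d₁ = (ln(S/K) + (r+σ²/2)T) / (σ√T) = (ln(188.23/179.61) + (0.0559+0.1747²/2)·2.4273) / 0.272179 = (0.046877 + 0.172727) / 0.272179 = 0.806835
d₂ = d₁ − σ√T = 0.806835 − 0.272179 = 0.534656
e^{−rT} = 0.873117
N(−d₁) = 0.209881,  N(−d₂) = 0.296444
price = K·e^{−rT}·N(−d₂) − S·N(−d₁) = 46.488472 − 39.505856 = 6.982616

exchange price = 20.371412
price(NMP put K=179.61) = 6.982616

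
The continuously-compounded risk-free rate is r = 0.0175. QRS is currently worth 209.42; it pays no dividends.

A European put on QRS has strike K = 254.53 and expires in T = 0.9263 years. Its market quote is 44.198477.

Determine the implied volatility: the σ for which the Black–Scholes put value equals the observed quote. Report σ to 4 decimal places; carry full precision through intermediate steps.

sigma = 0.1816

At σ = 0.1816 the Black–Scholes value reproduces the quote:
σ√T = 0.1816·√0.9263 = 0.174780
d₁ = (ln(S/K) + (r+σ²/2)T) / (σ√T) = (ln(209.42/254.53) + (0.0175+0.1816²/2)·0.9263) / 0.174780 = (-0.195077 + 0.031484) / 0.174780 = -0.935992
d₂ = d₁ − σ√T = -0.935992 − 0.174780 = -1.110772
e^{−rT} = 0.983920
N(−d₁) = 0.825361,  N(−d₂) = 0.866667
V = K·e^{−rT}·N(−d₂) − S·N(−d₁) = 217.045642 − 172.847165 = 44.198477 (equal to the quote); since ∂V/∂σ > 0 for all σ, the implied volatility is unique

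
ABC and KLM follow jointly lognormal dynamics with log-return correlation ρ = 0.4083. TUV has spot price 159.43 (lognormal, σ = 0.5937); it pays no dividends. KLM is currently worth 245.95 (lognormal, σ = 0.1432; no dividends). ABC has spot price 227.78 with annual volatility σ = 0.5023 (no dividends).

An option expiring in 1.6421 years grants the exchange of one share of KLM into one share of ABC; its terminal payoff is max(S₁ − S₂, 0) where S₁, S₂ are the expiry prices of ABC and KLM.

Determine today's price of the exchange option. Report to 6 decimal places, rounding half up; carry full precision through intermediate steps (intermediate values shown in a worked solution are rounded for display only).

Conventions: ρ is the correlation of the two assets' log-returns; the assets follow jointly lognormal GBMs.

exchange price = 46.579792

σ_eff = √(σ₁² + σ₂² − 2ρσ₁σ₂) = √(0.5023² + 0.1432² − 2·0.4083·0.5023·0.1432) = 0.462681
d₁ = (ln(S₁/S₂) + (q₂ − q₁ + σ_eff²/2)T) / (σ_eff√T) = (ln(227.78/245.95) + (0.0 − 0.0 + 0.107037)·1.6421) / 0.592900 = 0.167005
d₂ = d₁ − σ_eff√T = 0.167005 − 0.592900 = -0.425895
N(d₁) = 0.566317,  N(d₂) = 0.335092
V = S₁·e^{−q₁T}·N(d₁) − S₂·e^{−q₂T}·N(d₂) = 128.995691 − 82.415899 = 46.579792
Key observation: the rate r is irrelevant here: denominating values in KLM turns the exchange into a ratio option on S₁/S₂, and discounting at r drops out.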